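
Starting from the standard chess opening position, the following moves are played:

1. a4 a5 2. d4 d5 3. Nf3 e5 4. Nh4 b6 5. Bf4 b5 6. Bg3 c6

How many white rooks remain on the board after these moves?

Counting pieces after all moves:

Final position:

  a b c d e f g h
  ─────────────────
8│♜ ♞ ♝ ♛ ♚ ♝ ♞ ♜│8
7│· · · · · ♟ ♟ ♟│7
6│· · ♟ · · · · ·│6
5│♟ ♟ · ♟ ♟ · · ·│5
4│♙ · · ♙ · · · ♘│4
3│· · · · · · ♗ ·│3
2│· ♙ ♙ · ♙ ♙ ♙ ♙│2
1│♖ ♘ · ♕ ♔ ♗ · ♖│1
  ─────────────────
  a b c d e f g h


2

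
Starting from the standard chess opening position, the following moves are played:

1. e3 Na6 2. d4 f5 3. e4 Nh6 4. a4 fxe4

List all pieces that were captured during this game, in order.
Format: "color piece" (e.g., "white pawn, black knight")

Tracking captures:
  fxe4: captured white pawn

white pawn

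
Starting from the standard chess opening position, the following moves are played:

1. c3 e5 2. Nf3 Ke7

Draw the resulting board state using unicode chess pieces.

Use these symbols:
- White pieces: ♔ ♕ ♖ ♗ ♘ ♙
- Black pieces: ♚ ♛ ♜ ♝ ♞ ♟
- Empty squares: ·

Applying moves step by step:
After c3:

♜ ♞ ♝ ♛ ♚ ♝ ♞ ♜
♟ ♟ ♟ ♟ ♟ ♟ ♟ ♟
· · · · · · · ·
· · · · · · · ·
· · · · · · · ·
· · ♙ · · · · ·
♙ ♙ · ♙ ♙ ♙ ♙ ♙
♖ ♘ ♗ ♕ ♔ ♗ ♘ ♖


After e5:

♜ ♞ ♝ ♛ ♚ ♝ ♞ ♜
♟ ♟ ♟ ♟ · ♟ ♟ ♟
· · · · · · · ·
· · · · ♟ · · ·
· · · · · · · ·
· · ♙ · · · · ·
♙ ♙ · ♙ ♙ ♙ ♙ ♙
♖ ♘ ♗ ♕ ♔ ♗ ♘ ♖


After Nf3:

♜ ♞ ♝ ♛ ♚ ♝ ♞ ♜
♟ ♟ ♟ ♟ · ♟ ♟ ♟
· · · · · · · ·
· · · · ♟ · · ·
· · · · · · · ·
· · ♙ · · ♘ · ·
♙ ♙ · ♙ ♙ ♙ ♙ ♙
♖ ♘ ♗ ♕ ♔ ♗ · ♖


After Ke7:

♜ ♞ ♝ ♛ · ♝ ♞ ♜
♟ ♟ ♟ ♟ ♚ ♟ ♟ ♟
· · · · · · · ·
· · · · ♟ · · ·
· · · · · · · ·
· · ♙ · · ♘ · ·
♙ ♙ · ♙ ♙ ♙ ♙ ♙
♖ ♘ ♗ ♕ ♔ ♗ · ♖



  a b c d e f g h
  ─────────────────
8│♜ ♞ ♝ ♛ · ♝ ♞ ♜│8
7│♟ ♟ ♟ ♟ ♚ ♟ ♟ ♟│7
6│· · · · · · · ·│6
5│· · · · ♟ · · ·│5
4│· · · · · · · ·│4
3│· · ♙ · · ♘ · ·│3
2│♙ ♙ · ♙ ♙ ♙ ♙ ♙│2
1│♖ ♘ ♗ ♕ ♔ ♗ · ♖│1
  ─────────────────
  a b c d e f g h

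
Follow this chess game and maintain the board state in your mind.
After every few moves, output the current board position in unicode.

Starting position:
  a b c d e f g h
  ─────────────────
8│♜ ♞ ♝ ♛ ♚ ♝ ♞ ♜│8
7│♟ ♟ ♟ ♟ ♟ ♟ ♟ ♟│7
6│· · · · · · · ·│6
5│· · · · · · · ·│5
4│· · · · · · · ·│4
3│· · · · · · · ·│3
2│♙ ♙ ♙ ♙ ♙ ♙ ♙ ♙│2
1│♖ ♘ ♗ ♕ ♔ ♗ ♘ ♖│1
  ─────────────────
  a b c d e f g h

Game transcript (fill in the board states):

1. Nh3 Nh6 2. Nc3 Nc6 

  a b c d e f g h
  ─────────────────
8│♜ · ♝ ♛ ♚ ♝ · ♜│8
7│♟ ♟ ♟ ♟ ♟ ♟ ♟ ♟│7
6│· · ♞ · · · · ♞│6
5│· · · · · · · ·│5
4│· · · · · · · ·│4
3│· · ♘ · · · · ♘│3
2│♙ ♙ ♙ ♙ ♙ ♙ ♙ ♙│2
1│♖ · ♗ ♕ ♔ ♗ · ♖│1
  ─────────────────
  a b c d e f g h

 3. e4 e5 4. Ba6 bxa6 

  a b c d e f g h
  ─────────────────
8│♜ · ♝ ♛ ♚ ♝ · ♜│8
7│♟ · ♟ ♟ · ♟ ♟ ♟│7
6│♟ · ♞ · · · · ♞│6
5│· · · · ♟ · · ·│5
4│· · · · ♙ · · ·│4
3│· · ♘ · · · · ♘│3
2│♙ ♙ ♙ ♙ · ♙ ♙ ♙│2
1│♖ · ♗ ♕ ♔ · · ♖│1
  ─────────────────
  a b c d e f g h

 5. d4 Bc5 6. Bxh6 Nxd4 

  a b c d e f g h
  ─────────────────
8│♜ · ♝ ♛ ♚ · · ♜│8
7│♟ · ♟ ♟ · ♟ ♟ ♟│7
6│♟ · · · · · · ♗│6
5│· · ♝ · ♟ · · ·│5
4│· · · ♞ ♙ · · ·│4
3│· · ♘ · · · · ♘│3
2│♙ ♙ ♙ · · ♙ ♙ ♙│2
1│♖ · · ♕ ♔ · · ♖│1
  ─────────────────
  a b c d e f g h

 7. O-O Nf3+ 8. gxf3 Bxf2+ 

  a b c d e f g h
  ─────────────────
8│♜ · ♝ ♛ ♚ · · ♜│8
7│♟ · ♟ ♟ · ♟ ♟ ♟│7
6│♟ · · · · · · ♗│6
5│· · · · ♟ · · ·│5
4│· · · · ♙ · · ·│4
3│· · ♘ · · ♙ · ♘│3
2│♙ ♙ ♙ · · ♝ · ♙│2
1│♖ · · ♕ · ♖ ♔ ·│1
  ─────────────────
  a b c d e f g h

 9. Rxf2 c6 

  a b c d e f g h
  ─────────────────
8│♜ · ♝ ♛ ♚ · · ♜│8
7│♟ · · ♟ · ♟ ♟ ♟│7
6│♟ · ♟ · · · · ♗│6
5│· · · · ♟ · · ·│5
4│· · · · ♙ · · ·│4
3│· · ♘ · · ♙ · ♘│3
2│♙ ♙ ♙ · · ♖ · ♙│2
1│♖ · · ♕ · · ♔ ·│1
  ─────────────────
  a b c d e f g h


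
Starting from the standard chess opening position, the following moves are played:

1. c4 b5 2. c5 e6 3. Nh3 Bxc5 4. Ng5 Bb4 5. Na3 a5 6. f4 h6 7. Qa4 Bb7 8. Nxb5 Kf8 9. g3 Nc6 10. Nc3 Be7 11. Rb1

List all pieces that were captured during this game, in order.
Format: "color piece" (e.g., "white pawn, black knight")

Tracking captures:
  Bxc5: captured white pawn
  Nxb5: captured black pawn

white pawn, black pawn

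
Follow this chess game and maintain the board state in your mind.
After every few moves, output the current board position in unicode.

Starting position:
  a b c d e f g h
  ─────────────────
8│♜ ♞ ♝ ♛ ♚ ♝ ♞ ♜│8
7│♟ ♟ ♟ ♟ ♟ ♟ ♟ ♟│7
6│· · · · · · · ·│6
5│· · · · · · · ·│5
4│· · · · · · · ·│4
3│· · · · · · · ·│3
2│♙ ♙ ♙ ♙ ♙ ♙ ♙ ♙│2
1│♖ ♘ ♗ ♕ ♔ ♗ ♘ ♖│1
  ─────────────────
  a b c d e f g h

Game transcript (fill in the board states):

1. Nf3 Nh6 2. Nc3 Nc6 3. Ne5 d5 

  a b c d e f g h
  ─────────────────
8│♜ · ♝ ♛ ♚ ♝ · ♜│8
7│♟ ♟ ♟ · ♟ ♟ ♟ ♟│7
6│· · ♞ · · · · ♞│6
5│· · · ♟ ♘ · · ·│5
4│· · · · · · · ·│4
3│· · ♘ · · · · ·│3
2│♙ ♙ ♙ ♙ ♙ ♙ ♙ ♙│2
1│♖ · ♗ ♕ ♔ ♗ · ♖│1
  ─────────────────
  a b c d e f g h

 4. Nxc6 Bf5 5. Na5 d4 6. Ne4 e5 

  a b c d e f g h
  ─────────────────
8│♜ · · ♛ ♚ ♝ · ♜│8
7│♟ ♟ ♟ · · ♟ ♟ ♟│7
6│· · · · · · · ♞│6
5│♘ · · · ♟ ♝ · ·│5
4│· · · ♟ ♘ · · ·│4
3│· · · · · · · ·│3
2│♙ ♙ ♙ ♙ ♙ ♙ ♙ ♙│2
1│♖ · ♗ ♕ ♔ ♗ · ♖│1
  ─────────────────
  a b c d e f g h

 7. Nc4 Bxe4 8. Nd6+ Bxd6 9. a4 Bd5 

  a b c d e f g h
  ─────────────────
8│♜ · · ♛ ♚ · · ♜│8
7│♟ ♟ ♟ · · ♟ ♟ ♟│7
6│· · · ♝ · · · ♞│6
5│· · · ♝ ♟ · · ·│5
4│♙ · · ♟ · · · ·│4
3│· · · · · · · ·│3
2│· ♙ ♙ ♙ ♙ ♙ ♙ ♙│2
1│♖ · ♗ ♕ ♔ ♗ · ♖│1
  ─────────────────
  a b c d e f g h

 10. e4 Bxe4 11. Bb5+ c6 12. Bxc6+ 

  a b c d e f g h
  ─────────────────
8│♜ · · ♛ ♚ · · ♜│8
7│♟ ♟ · · · ♟ ♟ ♟│7
6│· · ♗ ♝ · · · ♞│6
5│· · · · ♟ · · ·│5
4│♙ · · ♟ ♝ · · ·│4
3│· · · · · · · ·│3
2│· ♙ ♙ ♙ · ♙ ♙ ♙│2
1│♖ · ♗ ♕ ♔ · · ♖│1
  ─────────────────
  a b c d e f g h


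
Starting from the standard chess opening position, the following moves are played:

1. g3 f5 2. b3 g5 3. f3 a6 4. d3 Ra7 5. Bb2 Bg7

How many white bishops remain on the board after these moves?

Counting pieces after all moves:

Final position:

  a b c d e f g h
  ─────────────────
8│· ♞ ♝ ♛ ♚ · ♞ ♜│8
7│♜ ♟ ♟ ♟ ♟ · ♝ ♟│7
6│♟ · · · · · · ·│6
5│· · · · · ♟ ♟ ·│5
4│· · · · · · · ·│4
3│· ♙ · ♙ · ♙ ♙ ·│3
2│♙ ♗ ♙ · ♙ · · ♙│2
1│♖ ♘ · ♕ ♔ ♗ ♘ ♖│1
  ─────────────────
  a b c d e f g h


2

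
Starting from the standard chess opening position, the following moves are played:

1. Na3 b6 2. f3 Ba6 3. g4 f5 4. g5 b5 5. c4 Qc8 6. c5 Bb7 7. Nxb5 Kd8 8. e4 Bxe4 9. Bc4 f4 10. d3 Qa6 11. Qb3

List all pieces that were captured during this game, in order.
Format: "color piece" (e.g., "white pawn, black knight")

Tracking captures:
  Nxb5: captured black pawn
  Bxe4: captured white pawn

black pawn, white pawn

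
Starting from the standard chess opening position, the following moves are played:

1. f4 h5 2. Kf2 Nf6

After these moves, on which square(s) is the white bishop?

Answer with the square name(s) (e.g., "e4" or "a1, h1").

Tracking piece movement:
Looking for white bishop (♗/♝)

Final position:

  a b c d e f g h
  ─────────────────
8│♜ ♞ ♝ ♛ ♚ ♝ · ♜│8
7│♟ ♟ ♟ ♟ ♟ ♟ ♟ ·│7
6│· · · · · ♞ · ·│6
5│· · · · · · · ♟│5
4│· · · · · ♙ · ·│4
3│· · · · · · · ·│3
2│♙ ♙ ♙ ♙ ♙ ♔ ♙ ♙│2
1│♖ ♘ ♗ ♕ · ♗ ♘ ♖│1
  ─────────────────
  a b c d e f g h


c1, f1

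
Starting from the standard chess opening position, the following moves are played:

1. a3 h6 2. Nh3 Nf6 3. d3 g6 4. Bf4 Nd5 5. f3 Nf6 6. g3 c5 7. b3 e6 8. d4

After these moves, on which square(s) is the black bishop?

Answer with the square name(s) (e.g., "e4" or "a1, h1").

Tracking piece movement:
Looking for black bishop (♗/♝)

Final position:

  a b c d e f g h
  ─────────────────
8│♜ ♞ ♝ ♛ ♚ ♝ · ♜│8
7│♟ ♟ · ♟ · ♟ · ·│7
6│· · · · ♟ ♞ ♟ ♟│6
5│· · ♟ · · · · ·│5
4│· · · ♙ · ♗ · ·│4
3│♙ ♙ · · · ♙ ♙ ♘│3
2│· · ♙ · ♙ · · ♙│2
1│♖ ♘ · ♕ ♔ ♗ · ♖│1
  ─────────────────
  a b c d e f g h


c8, f8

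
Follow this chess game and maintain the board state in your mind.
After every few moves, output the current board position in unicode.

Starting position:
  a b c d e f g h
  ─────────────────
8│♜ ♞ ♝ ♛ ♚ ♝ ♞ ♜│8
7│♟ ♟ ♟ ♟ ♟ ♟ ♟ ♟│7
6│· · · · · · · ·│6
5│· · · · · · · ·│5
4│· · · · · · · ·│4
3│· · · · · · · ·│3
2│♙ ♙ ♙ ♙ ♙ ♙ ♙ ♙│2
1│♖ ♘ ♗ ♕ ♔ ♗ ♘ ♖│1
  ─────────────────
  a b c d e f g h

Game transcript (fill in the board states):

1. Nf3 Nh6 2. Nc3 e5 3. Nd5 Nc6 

  a b c d e f g h
  ─────────────────
8│♜ · ♝ ♛ ♚ ♝ · ♜│8
7│♟ ♟ ♟ ♟ · ♟ ♟ ♟│7
6│· · ♞ · · · · ♞│6
5│· · · ♘ ♟ · · ·│5
4│· · · · · · · ·│4
3│· · · · · ♘ · ·│3
2│♙ ♙ ♙ ♙ ♙ ♙ ♙ ♙│2
1│♖ · ♗ ♕ ♔ ♗ · ♖│1
  ─────────────────
  a b c d e f g h

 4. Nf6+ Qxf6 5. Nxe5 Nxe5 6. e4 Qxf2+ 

  a b c d e f g h
  ─────────────────
8│♜ · ♝ · ♚ ♝ · ♜│8
7│♟ ♟ ♟ ♟ · ♟ ♟ ♟│7
6│· · · · · · · ♞│6
5│· · · · ♞ · · ·│5
4│· · · · ♙ · · ·│4
3│· · · · · · · ·│3
2│♙ ♙ ♙ ♙ · ♛ ♙ ♙│2
1│♖ · ♗ ♕ ♔ ♗ · ♖│1
  ─────────────────
  a b c d e f g h

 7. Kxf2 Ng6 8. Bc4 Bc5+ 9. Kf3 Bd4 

  a b c d e f g h
  ─────────────────
8│♜ · ♝ · ♚ · · ♜│8
7│♟ ♟ ♟ ♟ · ♟ ♟ ♟│7
6│· · · · · · ♞ ♞│6
5│· · · · · · · ·│5
4│· · ♗ ♝ ♙ · · ·│4
3│· · · · · ♔ · ·│3
2│♙ ♙ ♙ ♙ · · ♙ ♙│2
1│♖ · ♗ ♕ · · · ♖│1
  ─────────────────
  a b c d e f g h

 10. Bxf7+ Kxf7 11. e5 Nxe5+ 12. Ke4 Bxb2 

  a b c d e f g h
  ─────────────────
8│♜ · ♝ · · · · ♜│8
7│♟ ♟ ♟ ♟ · ♚ ♟ ♟│7
6│· · · · · · · ♞│6
5│· · · · ♞ · · ·│5
4│· · · · ♔ · · ·│4
3│· · · · · · · ·│3
2│♙ ♝ ♙ ♙ · · ♙ ♙│2
1│♖ · ♗ ♕ · · · ♖│1
  ─────────────────
  a b c d e f g h

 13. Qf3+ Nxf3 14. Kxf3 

  a b c d e f g h
  ─────────────────
8│♜ · ♝ · · · · ♜│8
7│♟ ♟ ♟ ♟ · ♚ ♟ ♟│7
6│· · · · · · · ♞│6
5│· · · · · · · ·│5
4│· · · · · · · ·│4
3│· · · · · ♔ · ·│3
2│♙ ♝ ♙ ♙ · · ♙ ♙│2
1│♖ · ♗ · · · · ♖│1
  ─────────────────
  a b c d e f g h


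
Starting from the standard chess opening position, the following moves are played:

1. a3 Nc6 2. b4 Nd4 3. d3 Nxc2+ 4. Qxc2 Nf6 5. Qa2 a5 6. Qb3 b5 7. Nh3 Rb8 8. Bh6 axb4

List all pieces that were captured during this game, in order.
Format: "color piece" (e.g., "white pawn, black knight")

Tracking captures:
  Nxc2+: captured white pawn
  Qxc2: captured black knight
  axb4: captured white pawn

white pawn, black knight, white pawn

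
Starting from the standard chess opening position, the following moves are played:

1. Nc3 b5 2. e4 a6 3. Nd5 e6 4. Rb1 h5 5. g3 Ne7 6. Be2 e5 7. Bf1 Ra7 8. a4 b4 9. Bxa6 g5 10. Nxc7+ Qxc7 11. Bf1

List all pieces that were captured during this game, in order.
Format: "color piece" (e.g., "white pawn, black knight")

Tracking captures:
  Bxa6: captured black pawn
  Nxc7+: captured black pawn
  Qxc7: captured white knight

black pawn, black pawn, white knight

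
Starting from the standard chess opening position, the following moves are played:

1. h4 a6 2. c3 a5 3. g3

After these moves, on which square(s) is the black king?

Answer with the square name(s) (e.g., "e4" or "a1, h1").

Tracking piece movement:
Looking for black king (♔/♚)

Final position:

  a b c d e f g h
  ─────────────────
8│♜ ♞ ♝ ♛ ♚ ♝ ♞ ♜│8
7│· ♟ ♟ ♟ ♟ ♟ ♟ ♟│7
6│· · · · · · · ·│6
5│♟ · · · · · · ·│5
4│· · · · · · · ♙│4
3│· · ♙ · · · ♙ ·│3
2│♙ ♙ · ♙ ♙ ♙ · ·│2
1│♖ ♘ ♗ ♕ ♔ ♗ ♘ ♖│1
  ─────────────────
  a b c d e f g h


e8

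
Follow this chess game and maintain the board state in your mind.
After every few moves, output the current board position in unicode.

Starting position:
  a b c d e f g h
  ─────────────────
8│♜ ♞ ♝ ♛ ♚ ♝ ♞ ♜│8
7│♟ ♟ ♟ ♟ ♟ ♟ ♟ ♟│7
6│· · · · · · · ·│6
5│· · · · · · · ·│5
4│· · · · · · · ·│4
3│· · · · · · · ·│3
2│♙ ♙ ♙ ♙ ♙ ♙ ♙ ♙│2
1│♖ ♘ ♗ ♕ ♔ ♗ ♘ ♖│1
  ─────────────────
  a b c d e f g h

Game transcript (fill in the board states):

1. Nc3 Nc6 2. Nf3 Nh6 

  a b c d e f g h
  ─────────────────
8│♜ · ♝ ♛ ♚ ♝ · ♜│8
7│♟ ♟ ♟ ♟ ♟ ♟ ♟ ♟│7
6│· · ♞ · · · · ♞│6
5│· · · · · · · ·│5
4│· · · · · · · ·│4
3│· · ♘ · · ♘ · ·│3
2│♙ ♙ ♙ ♙ ♙ ♙ ♙ ♙│2
1│♖ · ♗ ♕ ♔ ♗ · ♖│1
  ─────────────────
  a b c d e f g h

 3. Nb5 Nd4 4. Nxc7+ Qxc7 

  a b c d e f g h
  ─────────────────
8│♜ · ♝ · ♚ ♝ · ♜│8
7│♟ ♟ ♛ ♟ ♟ ♟ ♟ ♟│7
6│· · · · · · · ♞│6
5│· · · · · · · ·│5
4│· · · ♞ · · · ·│4
3│· · · · · ♘ · ·│3
2│♙ ♙ ♙ ♙ ♙ ♙ ♙ ♙│2
1│♖ · ♗ ♕ ♔ ♗ · ♖│1
  ─────────────────
  a b c d e f g h

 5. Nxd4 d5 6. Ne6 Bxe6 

  a b c d e f g h
  ─────────────────
8│♜ · · · ♚ ♝ · ♜│8
7│♟ ♟ ♛ · ♟ ♟ ♟ ♟│7
6│· · · · ♝ · · ♞│6
5│· · · ♟ · · · ·│5
4│· · · · · · · ·│4
3│· · · · · · · ·│3
2│♙ ♙ ♙ ♙ ♙ ♙ ♙ ♙│2
1│♖ · ♗ ♕ ♔ ♗ · ♖│1
  ─────────────────
  a b c d e f g h

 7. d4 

  a b c d e f g h
  ─────────────────
8│♜ · · · ♚ ♝ · ♜│8
7│♟ ♟ ♛ · ♟ ♟ ♟ ♟│7
6│· · · · ♝ · · ♞│6
5│· · · ♟ · · · ·│5
4│· · · ♙ · · · ·│4
3│· · · · · · · ·│3
2│♙ ♙ ♙ · ♙ ♙ ♙ ♙│2
1│♖ · ♗ ♕ ♔ ♗ · ♖│1
  ─────────────────
  a b c d e f g h


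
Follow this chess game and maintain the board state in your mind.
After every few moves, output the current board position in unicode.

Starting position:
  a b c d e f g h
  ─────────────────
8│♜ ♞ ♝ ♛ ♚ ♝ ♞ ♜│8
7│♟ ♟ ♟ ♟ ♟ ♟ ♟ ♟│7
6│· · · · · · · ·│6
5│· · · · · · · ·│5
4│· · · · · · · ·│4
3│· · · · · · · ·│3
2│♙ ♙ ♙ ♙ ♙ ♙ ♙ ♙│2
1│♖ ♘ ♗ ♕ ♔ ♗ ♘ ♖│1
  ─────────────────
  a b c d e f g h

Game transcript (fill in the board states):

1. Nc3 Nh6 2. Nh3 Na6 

  a b c d e f g h
  ─────────────────
8│♜ · ♝ ♛ ♚ ♝ · ♜│8
7│♟ ♟ ♟ ♟ ♟ ♟ ♟ ♟│7
6│♞ · · · · · · ♞│6
5│· · · · · · · ·│5
4│· · · · · · · ·│4
3│· · ♘ · · · · ♘│3
2│♙ ♙ ♙ ♙ ♙ ♙ ♙ ♙│2
1│♖ · ♗ ♕ ♔ ♗ · ♖│1
  ─────────────────
  a b c d e f g h

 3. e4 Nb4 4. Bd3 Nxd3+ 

  a b c d e f g h
  ─────────────────
8│♜ · ♝ ♛ ♚ ♝ · ♜│8
7│♟ ♟ ♟ ♟ ♟ ♟ ♟ ♟│7
6│· · · · · · · ♞│6
5│· · · · · · · ·│5
4│· · · · ♙ · · ·│4
3│· · ♘ ♞ · · · ♘│3
2│♙ ♙ ♙ ♙ · ♙ ♙ ♙│2
1│♖ · ♗ ♕ ♔ · · ♖│1
  ─────────────────
  a b c d e f g h

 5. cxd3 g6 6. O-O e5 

  a b c d e f g h
  ─────────────────
8│♜ · ♝ ♛ ♚ ♝ · ♜│8
7│♟ ♟ ♟ ♟ · ♟ · ♟│7
6│· · · · · · ♟ ♞│6
5│· · · · ♟ · · ·│5
4│· · · · ♙ · · ·│4
3│· · ♘ ♙ · · · ♘│3
2│♙ ♙ · ♙ · ♙ ♙ ♙│2
1│♖ · ♗ ♕ · ♖ ♔ ·│1
  ─────────────────
  a b c d e f g h

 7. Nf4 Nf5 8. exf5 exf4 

  a b c d e f g h
  ─────────────────
8│♜ · ♝ ♛ ♚ ♝ · ♜│8
7│♟ ♟ ♟ ♟ · ♟ · ♟│7
6│· · · · · · ♟ ·│6
5│· · · · · ♙ · ·│5
4│· · · · · ♟ · ·│4
3│· · ♘ ♙ · · · ·│3
2│♙ ♙ · ♙ · ♙ ♙ ♙│2
1│♖ · ♗ ♕ · ♖ ♔ ·│1
  ─────────────────
  a b c d e f g h

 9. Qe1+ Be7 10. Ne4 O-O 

  a b c d e f g h
  ─────────────────
8│♜ · ♝ ♛ · ♜ ♚ ·│8
7│♟ ♟ ♟ ♟ ♝ ♟ · ♟│7
6│· · · · · · ♟ ·│6
5│· · · · · ♙ · ·│5
4│· · · · ♘ ♟ · ·│4
3│· · · ♙ · · · ·│3
2│♙ ♙ · ♙ · ♙ ♙ ♙│2
1│♖ · ♗ · ♕ ♖ ♔ ·│1
  ─────────────────
  a b c d e f g h



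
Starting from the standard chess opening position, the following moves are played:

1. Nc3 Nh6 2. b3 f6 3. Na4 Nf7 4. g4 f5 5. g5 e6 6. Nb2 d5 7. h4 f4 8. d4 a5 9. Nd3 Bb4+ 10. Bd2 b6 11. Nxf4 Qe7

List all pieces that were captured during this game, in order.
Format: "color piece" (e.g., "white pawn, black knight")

Tracking captures:
  Nxf4: captured black pawn

black pawn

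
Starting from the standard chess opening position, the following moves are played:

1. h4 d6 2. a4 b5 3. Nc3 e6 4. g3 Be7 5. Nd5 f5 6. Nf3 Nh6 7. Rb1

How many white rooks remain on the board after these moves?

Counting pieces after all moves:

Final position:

  a b c d e f g h
  ─────────────────
8│♜ ♞ ♝ ♛ ♚ · · ♜│8
7│♟ · ♟ · ♝ · ♟ ♟│7
6│· · · ♟ ♟ · · ♞│6
5│· ♟ · ♘ · ♟ · ·│5
4│♙ · · · · · · ♙│4
3│· · · · · ♘ ♙ ·│3
2│· ♙ ♙ ♙ ♙ ♙ · ·│2
1│· ♖ ♗ ♕ ♔ ♗ · ♖│1
  ─────────────────
  a b c d e f g h


2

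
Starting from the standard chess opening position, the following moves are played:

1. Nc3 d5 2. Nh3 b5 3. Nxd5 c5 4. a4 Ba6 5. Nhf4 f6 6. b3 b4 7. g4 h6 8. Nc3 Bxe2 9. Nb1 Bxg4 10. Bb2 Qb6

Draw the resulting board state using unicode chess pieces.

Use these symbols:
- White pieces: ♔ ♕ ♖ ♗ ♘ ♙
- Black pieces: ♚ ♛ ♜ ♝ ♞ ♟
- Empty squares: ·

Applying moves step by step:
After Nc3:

♜ ♞ ♝ ♛ ♚ ♝ ♞ ♜
♟ ♟ ♟ ♟ ♟ ♟ ♟ ♟
· · · · · · · ·
· · · · · · · ·
· · · · · · · ·
· · ♘ · · · · ·
♙ ♙ ♙ ♙ ♙ ♙ ♙ ♙
♖ · ♗ ♕ ♔ ♗ ♘ ♖


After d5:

♜ ♞ ♝ ♛ ♚ ♝ ♞ ♜
♟ ♟ ♟ · ♟ ♟ ♟ ♟
· · · · · · · ·
· · · ♟ · · · ·
· · · · · · · ·
· · ♘ · · · · ·
♙ ♙ ♙ ♙ ♙ ♙ ♙ ♙
♖ · ♗ ♕ ♔ ♗ ♘ ♖


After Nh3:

♜ ♞ ♝ ♛ ♚ ♝ ♞ ♜
♟ ♟ ♟ · ♟ ♟ ♟ ♟
· · · · · · · ·
· · · ♟ · · · ·
· · · · · · · ·
· · ♘ · · · · ♘
♙ ♙ ♙ ♙ ♙ ♙ ♙ ♙
♖ · ♗ ♕ ♔ ♗ · ♖


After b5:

♜ ♞ ♝ ♛ ♚ ♝ ♞ ♜
♟ · ♟ · ♟ ♟ ♟ ♟
· · · · · · · ·
· ♟ · ♟ · · · ·
· · · · · · · ·
· · ♘ · · · · ♘
♙ ♙ ♙ ♙ ♙ ♙ ♙ ♙
♖ · ♗ ♕ ♔ ♗ · ♖


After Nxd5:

♜ ♞ ♝ ♛ ♚ ♝ ♞ ♜
♟ · ♟ · ♟ ♟ ♟ ♟
· · · · · · · ·
· ♟ · ♘ · · · ·
· · · · · · · ·
· · · · · · · ♘
♙ ♙ ♙ ♙ ♙ ♙ ♙ ♙
♖ · ♗ ♕ ♔ ♗ · ♖


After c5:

♜ ♞ ♝ ♛ ♚ ♝ ♞ ♜
♟ · · · ♟ ♟ ♟ ♟
· · · · · · · ·
· ♟ ♟ ♘ · · · ·
· · · · · · · ·
· · · · · · · ♘
♙ ♙ ♙ ♙ ♙ ♙ ♙ ♙
♖ · ♗ ♕ ♔ ♗ · ♖


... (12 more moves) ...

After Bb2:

♜ ♞ · ♛ ♚ ♝ ♞ ♜
♟ · · · ♟ · ♟ ·
· · · · · ♟ · ♟
· · ♟ · · · · ·
♙ ♟ · · · ♘ ♝ ·
· ♙ · · · · · ·
· ♗ ♙ ♙ · ♙ · ♙
♖ ♘ · ♕ ♔ ♗ · ♖


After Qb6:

♜ ♞ · · ♚ ♝ ♞ ♜
♟ · · · ♟ · ♟ ·
· ♛ · · · ♟ · ♟
· · ♟ · · · · ·
♙ ♟ · · · ♘ ♝ ·
· ♙ · · · · · ·
· ♗ ♙ ♙ · ♙ · ♙
♖ ♘ · ♕ ♔ ♗ · ♖



  a b c d e f g h
  ─────────────────
8│♜ ♞ · · ♚ ♝ ♞ ♜│8
7│♟ · · · ♟ · ♟ ·│7
6│· ♛ · · · ♟ · ♟│6
5│· · ♟ · · · · ·│5
4│♙ ♟ · · · ♘ ♝ ·│4
3│· ♙ · · · · · ·│3
2│· ♗ ♙ ♙ · ♙ · ♙│2
1│♖ ♘ · ♕ ♔ ♗ · ♖│1
  ─────────────────
  a b c d e f g h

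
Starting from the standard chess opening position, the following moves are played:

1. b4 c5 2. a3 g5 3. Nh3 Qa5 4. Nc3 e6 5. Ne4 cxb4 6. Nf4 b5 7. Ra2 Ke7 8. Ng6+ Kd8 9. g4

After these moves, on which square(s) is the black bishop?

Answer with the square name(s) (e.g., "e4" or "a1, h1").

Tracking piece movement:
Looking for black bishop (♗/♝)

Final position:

  a b c d e f g h
  ─────────────────
8│♜ ♞ ♝ ♚ · ♝ ♞ ♜│8
7│♟ · · ♟ · ♟ · ♟│7
6│· · · · ♟ · ♘ ·│6
5│♛ ♟ · · · · ♟ ·│5
4│· ♟ · · ♘ · ♙ ·│4
3│♙ · · · · · · ·│3
2│♖ · ♙ ♙ ♙ ♙ · ♙│2
1│· · ♗ ♕ ♔ ♗ · ♖│1
  ─────────────────
  a b c d e f g h


c8, f8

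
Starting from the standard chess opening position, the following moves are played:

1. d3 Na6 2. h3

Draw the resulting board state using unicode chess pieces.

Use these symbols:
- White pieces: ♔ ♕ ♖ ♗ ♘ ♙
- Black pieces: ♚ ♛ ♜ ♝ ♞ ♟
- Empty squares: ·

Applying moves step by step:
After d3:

♜ ♞ ♝ ♛ ♚ ♝ ♞ ♜
♟ ♟ ♟ ♟ ♟ ♟ ♟ ♟
· · · · · · · ·
· · · · · · · ·
· · · · · · · ·
· · · ♙ · · · ·
♙ ♙ ♙ · ♙ ♙ ♙ ♙
♖ ♘ ♗ ♕ ♔ ♗ ♘ ♖


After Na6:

♜ · ♝ ♛ ♚ ♝ ♞ ♜
♟ ♟ ♟ ♟ ♟ ♟ ♟ ♟
♞ · · · · · · ·
· · · · · · · ·
· · · · · · · ·
· · · ♙ · · · ·
♙ ♙ ♙ · ♙ ♙ ♙ ♙
♖ ♘ ♗ ♕ ♔ ♗ ♘ ♖


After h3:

♜ · ♝ ♛ ♚ ♝ ♞ ♜
♟ ♟ ♟ ♟ ♟ ♟ ♟ ♟
♞ · · · · · · ·
· · · · · · · ·
· · · · · · · ·
· · · ♙ · · · ♙
♙ ♙ ♙ · ♙ ♙ ♙ ·
♖ ♘ ♗ ♕ ♔ ♗ ♘ ♖



  a b c d e f g h
  ─────────────────
8│♜ · ♝ ♛ ♚ ♝ ♞ ♜│8
7│♟ ♟ ♟ ♟ ♟ ♟ ♟ ♟│7
6│♞ · · · · · · ·│6
5│· · · · · · · ·│5
4│· · · · · · · ·│4
3│· · · ♙ · · · ♙│3
2│♙ ♙ ♙ · ♙ ♙ ♙ ·│2
1│♖ ♘ ♗ ♕ ♔ ♗ ♘ ♖│1
  ─────────────────
  a b c d e f g h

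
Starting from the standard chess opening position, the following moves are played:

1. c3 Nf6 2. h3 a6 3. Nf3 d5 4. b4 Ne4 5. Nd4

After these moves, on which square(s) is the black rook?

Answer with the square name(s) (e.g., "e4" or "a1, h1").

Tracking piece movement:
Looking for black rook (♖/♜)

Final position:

  a b c d e f g h
  ─────────────────
8│♜ ♞ ♝ ♛ ♚ ♝ · ♜│8
7│· ♟ ♟ · ♟ ♟ ♟ ♟│7
6│♟ · · · · · · ·│6
5│· · · ♟ · · · ·│5
4│· ♙ · ♘ ♞ · · ·│4
3│· · ♙ · · · · ♙│3
2│♙ · · ♙ ♙ ♙ ♙ ·│2
1│♖ ♘ ♗ ♕ ♔ ♗ · ♖│1
  ─────────────────
  a b c d e f g h


a8, h8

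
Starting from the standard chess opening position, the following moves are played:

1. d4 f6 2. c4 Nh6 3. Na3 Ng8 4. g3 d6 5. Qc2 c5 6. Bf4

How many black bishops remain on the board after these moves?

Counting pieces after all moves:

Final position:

  a b c d e f g h
  ─────────────────
8│♜ ♞ ♝ ♛ ♚ ♝ ♞ ♜│8
7│♟ ♟ · · ♟ · ♟ ♟│7
6│· · · ♟ · ♟ · ·│6
5│· · ♟ · · · · ·│5
4│· · ♙ ♙ · ♗ · ·│4
3│♘ · · · · · ♙ ·│3
2│♙ ♙ ♕ · ♙ ♙ · ♙│2
1│♖ · · · ♔ ♗ ♘ ♖│1
  ─────────────────
  a b c d e f g h


2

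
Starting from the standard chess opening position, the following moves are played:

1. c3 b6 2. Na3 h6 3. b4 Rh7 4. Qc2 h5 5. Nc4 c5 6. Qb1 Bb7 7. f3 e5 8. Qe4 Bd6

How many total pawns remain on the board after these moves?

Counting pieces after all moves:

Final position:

  a b c d e f g h
  ─────────────────
8│♜ ♞ · ♛ ♚ · ♞ ·│8
7│♟ ♝ · ♟ · ♟ ♟ ♜│7
6│· ♟ · ♝ · · · ·│6
5│· · ♟ · ♟ · · ♟│5
4│· ♙ ♘ · ♕ · · ·│4
3│· · ♙ · · ♙ · ·│3
2│♙ · · ♙ ♙ · ♙ ♙│2
1│♖ · ♗ · ♔ ♗ ♘ ♖│1
  ─────────────────
  a b c d e f g h


16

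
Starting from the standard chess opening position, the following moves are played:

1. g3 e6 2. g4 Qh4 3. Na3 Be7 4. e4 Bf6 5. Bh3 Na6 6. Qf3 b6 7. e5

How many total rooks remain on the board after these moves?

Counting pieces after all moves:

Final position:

  a b c d e f g h
  ─────────────────
8│♜ · ♝ · ♚ · ♞ ♜│8
7│♟ · ♟ ♟ · ♟ ♟ ♟│7
6│♞ ♟ · · ♟ ♝ · ·│6
5│· · · · ♙ · · ·│5
4│· · · · · · ♙ ♛│4
3│♘ · · · · ♕ · ♗│3
2│♙ ♙ ♙ ♙ · ♙ · ♙│2
1│♖ · ♗ · ♔ · ♘ ♖│1
  ─────────────────
  a b c d e f g h


4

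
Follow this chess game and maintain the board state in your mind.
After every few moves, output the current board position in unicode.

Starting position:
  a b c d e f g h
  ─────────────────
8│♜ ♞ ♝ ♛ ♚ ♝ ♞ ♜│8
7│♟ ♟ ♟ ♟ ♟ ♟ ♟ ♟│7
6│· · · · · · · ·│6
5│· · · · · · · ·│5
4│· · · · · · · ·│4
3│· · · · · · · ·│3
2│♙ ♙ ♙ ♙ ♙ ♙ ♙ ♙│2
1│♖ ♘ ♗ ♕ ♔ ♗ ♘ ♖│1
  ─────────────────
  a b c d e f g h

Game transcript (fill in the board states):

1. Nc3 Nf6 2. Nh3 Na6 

  a b c d e f g h
  ─────────────────
8│♜ · ♝ ♛ ♚ ♝ · ♜│8
7│♟ ♟ ♟ ♟ ♟ ♟ ♟ ♟│7
6│♞ · · · · ♞ · ·│6
5│· · · · · · · ·│5
4│· · · · · · · ·│4
3│· · ♘ · · · · ♘│3
2│♙ ♙ ♙ ♙ ♙ ♙ ♙ ♙│2
1│♖ · ♗ ♕ ♔ ♗ · ♖│1
  ─────────────────
  a b c d e f g h

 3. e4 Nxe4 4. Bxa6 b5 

  a b c d e f g h
  ─────────────────
8│♜ · ♝ ♛ ♚ ♝ · ♜│8
7│♟ · ♟ ♟ ♟ ♟ ♟ ♟│7
6│♗ · · · · · · ·│6
5│· ♟ · · · · · ·│5
4│· · · · ♞ · · ·│4
3│· · ♘ · · · · ♘│3
2│♙ ♙ ♙ ♙ · ♙ ♙ ♙│2
1│♖ · ♗ ♕ ♔ · · ♖│1
  ─────────────────
  a b c d e f g h

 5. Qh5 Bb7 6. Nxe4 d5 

  a b c d e f g h
  ─────────────────
8│♜ · · ♛ ♚ ♝ · ♜│8
7│♟ ♝ ♟ · ♟ ♟ ♟ ♟│7
6│♗ · · · · · · ·│6
5│· ♟ · ♟ · · · ♕│5
4│· · · · ♘ · · ·│4
3│· · · · · · · ♘│3
2│♙ ♙ ♙ ♙ · ♙ ♙ ♙│2
1│♖ · ♗ · ♔ · · ♖│1
  ─────────────────
  a b c d e f g h



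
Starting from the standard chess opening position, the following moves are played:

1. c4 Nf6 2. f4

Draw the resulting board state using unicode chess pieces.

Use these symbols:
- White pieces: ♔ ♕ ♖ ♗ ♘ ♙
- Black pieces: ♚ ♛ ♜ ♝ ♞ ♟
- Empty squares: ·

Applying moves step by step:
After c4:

♜ ♞ ♝ ♛ ♚ ♝ ♞ ♜
♟ ♟ ♟ ♟ ♟ ♟ ♟ ♟
· · · · · · · ·
· · · · · · · ·
· · ♙ · · · · ·
· · · · · · · ·
♙ ♙ · ♙ ♙ ♙ ♙ ♙
♖ ♘ ♗ ♕ ♔ ♗ ♘ ♖


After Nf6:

♜ ♞ ♝ ♛ ♚ ♝ · ♜
♟ ♟ ♟ ♟ ♟ ♟ ♟ ♟
· · · · · ♞ · ·
· · · · · · · ·
· · ♙ · · · · ·
· · · · · · · ·
♙ ♙ · ♙ ♙ ♙ ♙ ♙
♖ ♘ ♗ ♕ ♔ ♗ ♘ ♖


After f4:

♜ ♞ ♝ ♛ ♚ ♝ · ♜
♟ ♟ ♟ ♟ ♟ ♟ ♟ ♟
· · · · · ♞ · ·
· · · · · · · ·
· · ♙ · · ♙ · ·
· · · · · · · ·
♙ ♙ · ♙ ♙ · ♙ ♙
♖ ♘ ♗ ♕ ♔ ♗ ♘ ♖



  a b c d e f g h
  ─────────────────
8│♜ ♞ ♝ ♛ ♚ ♝ · ♜│8
7│♟ ♟ ♟ ♟ ♟ ♟ ♟ ♟│7
6│· · · · · ♞ · ·│6
5│· · · · · · · ·│5
4│· · ♙ · · ♙ · ·│4
3│· · · · · · · ·│3
2│♙ ♙ · ♙ ♙ · ♙ ♙│2
1│♖ ♘ ♗ ♕ ♔ ♗ ♘ ♖│1
  ─────────────────
  a b c d e f g h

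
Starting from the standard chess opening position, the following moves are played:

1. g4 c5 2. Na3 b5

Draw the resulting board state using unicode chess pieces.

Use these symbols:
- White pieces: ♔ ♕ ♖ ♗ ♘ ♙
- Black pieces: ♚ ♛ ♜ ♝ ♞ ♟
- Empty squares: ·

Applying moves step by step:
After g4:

♜ ♞ ♝ ♛ ♚ ♝ ♞ ♜
♟ ♟ ♟ ♟ ♟ ♟ ♟ ♟
· · · · · · · ·
· · · · · · · ·
· · · · · · ♙ ·
· · · · · · · ·
♙ ♙ ♙ ♙ ♙ ♙ · ♙
♖ ♘ ♗ ♕ ♔ ♗ ♘ ♖


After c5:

♜ ♞ ♝ ♛ ♚ ♝ ♞ ♜
♟ ♟ · ♟ ♟ ♟ ♟ ♟
· · · · · · · ·
· · ♟ · · · · ·
· · · · · · ♙ ·
· · · · · · · ·
♙ ♙ ♙ ♙ ♙ ♙ · ♙
♖ ♘ ♗ ♕ ♔ ♗ ♘ ♖


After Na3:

♜ ♞ ♝ ♛ ♚ ♝ ♞ ♜
♟ ♟ · ♟ ♟ ♟ ♟ ♟
· · · · · · · ·
· · ♟ · · · · ·
· · · · · · ♙ ·
♘ · · · · · · ·
♙ ♙ ♙ ♙ ♙ ♙ · ♙
♖ · ♗ ♕ ♔ ♗ ♘ ♖


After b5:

♜ ♞ ♝ ♛ ♚ ♝ ♞ ♜
♟ · · ♟ ♟ ♟ ♟ ♟
· · · · · · · ·
· ♟ ♟ · · · · ·
· · · · · · ♙ ·
♘ · · · · · · ·
♙ ♙ ♙ ♙ ♙ ♙ · ♙
♖ · ♗ ♕ ♔ ♗ ♘ ♖



  a b c d e f g h
  ─────────────────
8│♜ ♞ ♝ ♛ ♚ ♝ ♞ ♜│8
7│♟ · · ♟ ♟ ♟ ♟ ♟│7
6│· · · · · · · ·│6
5│· ♟ ♟ · · · · ·│5
4│· · · · · · ♙ ·│4
3│♘ · · · · · · ·│3
2│♙ ♙ ♙ ♙ ♙ ♙ · ♙│2
1│♖ · ♗ ♕ ♔ ♗ ♘ ♖│1
  ─────────────────
  a b c d e f g h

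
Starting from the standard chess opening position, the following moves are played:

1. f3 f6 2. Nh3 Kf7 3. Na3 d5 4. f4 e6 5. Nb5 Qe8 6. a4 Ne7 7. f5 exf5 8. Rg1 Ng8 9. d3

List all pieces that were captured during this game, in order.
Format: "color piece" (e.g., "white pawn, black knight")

Tracking captures:
  exf5: captured white pawn

white pawn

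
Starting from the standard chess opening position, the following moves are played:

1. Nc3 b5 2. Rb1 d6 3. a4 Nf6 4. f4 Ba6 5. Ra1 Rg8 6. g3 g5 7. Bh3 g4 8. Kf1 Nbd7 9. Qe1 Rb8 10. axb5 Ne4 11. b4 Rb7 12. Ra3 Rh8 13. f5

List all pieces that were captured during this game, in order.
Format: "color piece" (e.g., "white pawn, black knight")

Tracking captures:
  axb5: captured black pawn

black pawn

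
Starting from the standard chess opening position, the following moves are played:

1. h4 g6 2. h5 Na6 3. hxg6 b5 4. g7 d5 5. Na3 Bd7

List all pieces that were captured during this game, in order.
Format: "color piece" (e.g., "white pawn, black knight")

Tracking captures:
  hxg6: captured black pawn

black pawn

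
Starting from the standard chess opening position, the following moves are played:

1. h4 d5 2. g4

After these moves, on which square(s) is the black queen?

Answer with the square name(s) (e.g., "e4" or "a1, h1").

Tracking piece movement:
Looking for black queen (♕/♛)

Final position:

  a b c d e f g h
  ─────────────────
8│♜ ♞ ♝ ♛ ♚ ♝ ♞ ♜│8
7│♟ ♟ ♟ · ♟ ♟ ♟ ♟│7
6│· · · · · · · ·│6
5│· · · ♟ · · · ·│5
4│· · · · · · ♙ ♙│4
3│· · · · · · · ·│3
2│♙ ♙ ♙ ♙ ♙ ♙ · ·│2
1│♖ ♘ ♗ ♕ ♔ ♗ ♘ ♖│1
  ─────────────────
  a b c d e f g h


d8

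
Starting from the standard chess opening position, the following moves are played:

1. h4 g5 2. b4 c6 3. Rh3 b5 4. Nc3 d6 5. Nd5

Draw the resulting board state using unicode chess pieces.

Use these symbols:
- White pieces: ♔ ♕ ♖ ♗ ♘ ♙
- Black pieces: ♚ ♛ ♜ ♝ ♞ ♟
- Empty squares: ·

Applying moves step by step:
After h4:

♜ ♞ ♝ ♛ ♚ ♝ ♞ ♜
♟ ♟ ♟ ♟ ♟ ♟ ♟ ♟
· · · · · · · ·
· · · · · · · ·
· · · · · · · ♙
· · · · · · · ·
♙ ♙ ♙ ♙ ♙ ♙ ♙ ·
♖ ♘ ♗ ♕ ♔ ♗ ♘ ♖


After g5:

♜ ♞ ♝ ♛ ♚ ♝ ♞ ♜
♟ ♟ ♟ ♟ ♟ ♟ · ♟
· · · · · · · ·
· · · · · · ♟ ·
· · · · · · · ♙
· · · · · · · ·
♙ ♙ ♙ ♙ ♙ ♙ ♙ ·
♖ ♘ ♗ ♕ ♔ ♗ ♘ ♖


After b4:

♜ ♞ ♝ ♛ ♚ ♝ ♞ ♜
♟ ♟ ♟ ♟ ♟ ♟ · ♟
· · · · · · · ·
· · · · · · ♟ ·
· ♙ · · · · · ♙
· · · · · · · ·
♙ · ♙ ♙ ♙ ♙ ♙ ·
♖ ♘ ♗ ♕ ♔ ♗ ♘ ♖


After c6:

♜ ♞ ♝ ♛ ♚ ♝ ♞ ♜
♟ ♟ · ♟ ♟ ♟ · ♟
· · ♟ · · · · ·
· · · · · · ♟ ·
· ♙ · · · · · ♙
· · · · · · · ·
♙ · ♙ ♙ ♙ ♙ ♙ ·
♖ ♘ ♗ ♕ ♔ ♗ ♘ ♖


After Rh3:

♜ ♞ ♝ ♛ ♚ ♝ ♞ ♜
♟ ♟ · ♟ ♟ ♟ · ♟
· · ♟ · · · · ·
· · · · · · ♟ ·
· ♙ · · · · · ♙
· · · · · · · ♖
♙ · ♙ ♙ ♙ ♙ ♙ ·
♖ ♘ ♗ ♕ ♔ ♗ ♘ ·


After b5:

♜ ♞ ♝ ♛ ♚ ♝ ♞ ♜
♟ · · ♟ ♟ ♟ · ♟
· · ♟ · · · · ·
· ♟ · · · · ♟ ·
· ♙ · · · · · ♙
· · · · · · · ♖
♙ · ♙ ♙ ♙ ♙ ♙ ·
♖ ♘ ♗ ♕ ♔ ♗ ♘ ·


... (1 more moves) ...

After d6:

♜ ♞ ♝ ♛ ♚ ♝ ♞ ♜
♟ · · · ♟ ♟ · ♟
· · ♟ ♟ · · · ·
· ♟ · · · · ♟ ·
· ♙ · · · · · ♙
· · ♘ · · · · ♖
♙ · ♙ ♙ ♙ ♙ ♙ ·
♖ · ♗ ♕ ♔ ♗ ♘ ·


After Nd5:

♜ ♞ ♝ ♛ ♚ ♝ ♞ ♜
♟ · · · ♟ ♟ · ♟
· · ♟ ♟ · · · ·
· ♟ · ♘ · · ♟ ·
· ♙ · · · · · ♙
· · · · · · · ♖
♙ · ♙ ♙ ♙ ♙ ♙ ·
♖ · ♗ ♕ ♔ ♗ ♘ ·



  a b c d e f g h
  ─────────────────
8│♜ ♞ ♝ ♛ ♚ ♝ ♞ ♜│8
7│♟ · · · ♟ ♟ · ♟│7
6│· · ♟ ♟ · · · ·│6
5│· ♟ · ♘ · · ♟ ·│5
4│· ♙ · · · · · ♙│4
3│· · · · · · · ♖│3
2│♙ · ♙ ♙ ♙ ♙ ♙ ·│2
1│♖ · ♗ ♕ ♔ ♗ ♘ ·│1
  ─────────────────
  a b c d e f g h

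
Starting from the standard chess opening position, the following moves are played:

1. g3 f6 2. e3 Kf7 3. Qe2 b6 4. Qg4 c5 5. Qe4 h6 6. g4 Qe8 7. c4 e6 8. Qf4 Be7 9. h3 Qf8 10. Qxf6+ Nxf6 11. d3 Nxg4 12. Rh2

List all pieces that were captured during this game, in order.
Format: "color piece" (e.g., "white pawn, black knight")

Tracking captures:
  Qxf6+: captured black pawn
  Nxf6: captured white queen
  Nxg4: captured white pawn

black pawn, white queen, white pawn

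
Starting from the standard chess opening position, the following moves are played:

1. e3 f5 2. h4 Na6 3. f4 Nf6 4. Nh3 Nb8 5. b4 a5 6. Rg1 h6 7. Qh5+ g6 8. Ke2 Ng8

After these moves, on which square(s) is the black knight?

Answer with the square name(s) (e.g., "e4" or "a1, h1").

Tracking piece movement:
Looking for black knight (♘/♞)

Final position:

  a b c d e f g h
  ─────────────────
8│♜ ♞ ♝ ♛ ♚ ♝ ♞ ♜│8
7│· ♟ ♟ ♟ ♟ · · ·│7
6│· · · · · · ♟ ♟│6
5│♟ · · · · ♟ · ♕│5
4│· ♙ · · · ♙ · ♙│4
3│· · · · ♙ · · ♘│3
2│♙ · ♙ ♙ ♔ · ♙ ·│2
1│♖ ♘ ♗ · · ♗ ♖ ·│1
  ─────────────────
  a b c d e f g h


b8, g8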